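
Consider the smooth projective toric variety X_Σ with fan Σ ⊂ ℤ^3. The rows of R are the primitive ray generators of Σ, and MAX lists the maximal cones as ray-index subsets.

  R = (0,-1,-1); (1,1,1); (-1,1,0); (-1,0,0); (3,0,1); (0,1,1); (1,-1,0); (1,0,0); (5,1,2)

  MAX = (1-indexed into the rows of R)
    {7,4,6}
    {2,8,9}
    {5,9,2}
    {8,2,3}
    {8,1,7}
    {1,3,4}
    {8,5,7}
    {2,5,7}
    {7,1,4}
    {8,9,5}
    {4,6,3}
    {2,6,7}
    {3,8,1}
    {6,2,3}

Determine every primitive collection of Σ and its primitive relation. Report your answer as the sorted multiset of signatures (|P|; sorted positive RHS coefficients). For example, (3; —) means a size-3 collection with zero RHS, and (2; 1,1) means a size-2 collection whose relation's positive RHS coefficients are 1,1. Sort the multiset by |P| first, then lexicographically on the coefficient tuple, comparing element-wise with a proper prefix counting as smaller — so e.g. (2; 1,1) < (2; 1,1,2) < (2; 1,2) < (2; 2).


|primitive collections| = 17. Relations:

  P={1,6}:  v_{1} + v_{6} = 0 ; sig = (2; —)
  P={3,7}:  v_{3} + v_{7} = 0 ; sig = (2; —)
  P={4,8}:  v_{4} + v_{8} = 0 ; sig = (2; —)
  P={1,2}:  v_{1} + v_{2} = v_{8} ; sig = (2; 1)
  P={2,4}:  v_{2} + v_{4} = v_{6} ; sig = (2; 1)
  P={6,8}:  v_{6} + v_{8} = v_{2} ; sig = (2; 1)
  P={3,5}:  v_{3} + v_{5} = v_{2} + v_{8} ; sig = (2; 1,1)
  P={4,5}:  v_{4} + v_{5} = v_{2} + v_{7} ; sig = (2; 1,1)
  P={4,9}:  v_{4} + v_{9} = v_{2} + v_{5} ; sig = (2; 1,1)
  P={1,5}:  v_{1} + v_{5} = v_{7} + 2·v_{8} ; sig = (2; 1,2)
  P={1,9}:  v_{1} + v_{9} = v_{5} + 2·v_{8} ; sig = (2; 1,2)
  P={5,6}:  v_{5} + v_{6} = 2·v_{2} + v_{7} ; sig = (2; 1,2)
  P={6,9}:  v_{6} + v_{9} = 2·v_{2} + v_{5} ; sig = (2; 1,2)
  P={7,9}:  v_{7} + v_{9} = 2·v_{5} ; sig = (2; 2)
  P={3,9}:  v_{3} + v_{9} = 2·v_{2} + 2·v_{8} ; sig = (2; 2,2)
  P={2,5,8}:  v_{2} + v_{5} + v_{8} = v_{9} ; sig = (3; 1)
  P={2,7,8}:  v_{2} + v_{7} + v_{8} = v_{5} ; sig = (3; 1)

Hence PRS(X_Σ) =
[(2; —), (2; —), (2; —), (2; 1), (2; 1), (2; 1), (2; 1,1), (2; 1,1), (2; 1,1), (2; 1,2), (2; 1,2), (2; 1,2), (2; 1,2), (2; 2), (2; 2,2), (3; 1), (3; 1)]


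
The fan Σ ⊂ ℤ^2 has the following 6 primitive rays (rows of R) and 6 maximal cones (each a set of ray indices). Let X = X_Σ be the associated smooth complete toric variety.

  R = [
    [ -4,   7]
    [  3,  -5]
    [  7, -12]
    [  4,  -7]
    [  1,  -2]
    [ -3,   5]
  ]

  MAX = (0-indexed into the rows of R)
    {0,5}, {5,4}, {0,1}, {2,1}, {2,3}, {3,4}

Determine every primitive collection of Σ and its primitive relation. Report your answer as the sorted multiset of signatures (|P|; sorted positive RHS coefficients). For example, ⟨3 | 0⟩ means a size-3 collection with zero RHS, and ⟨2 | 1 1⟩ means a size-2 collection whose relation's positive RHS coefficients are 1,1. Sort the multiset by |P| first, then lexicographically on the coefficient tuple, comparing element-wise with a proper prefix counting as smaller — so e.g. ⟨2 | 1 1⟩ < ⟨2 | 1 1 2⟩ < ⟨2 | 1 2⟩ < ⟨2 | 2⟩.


|primitive collections| = 9. Relations:

  {0,3}:  v_{0} + v_{3} = 0 — sig = ⟨2 | 0⟩
  {1,5}:  v_{1} + v_{5} = 0 — sig = ⟨2 | 0⟩
  {0,2}:  v_{0} + v_{2} = v_{1} — sig = ⟨2 | 1⟩
  {0,4}:  v_{0} + v_{4} = v_{5} — sig = ⟨2 | 1⟩
  {1,3}:  v_{1} + v_{3} = v_{2} — sig = ⟨2 | 1⟩
  {1,4}:  v_{1} + v_{4} = v_{3} — sig = ⟨2 | 1⟩
  {2,5}:  v_{2} + v_{5} = v_{3} — sig = ⟨2 | 1⟩
  {3,5}:  v_{3} + v_{5} = v_{4} — sig = ⟨2 | 1⟩
  {2,4}:  v_{2} + v_{4} = 2·v_{3} — sig = ⟨2 | 2⟩

so the primitive-relation signature multiset is
    |P|=2: 9 collections, coeffs (), (), (1), (1), (1), (1), (1), (1), (2)


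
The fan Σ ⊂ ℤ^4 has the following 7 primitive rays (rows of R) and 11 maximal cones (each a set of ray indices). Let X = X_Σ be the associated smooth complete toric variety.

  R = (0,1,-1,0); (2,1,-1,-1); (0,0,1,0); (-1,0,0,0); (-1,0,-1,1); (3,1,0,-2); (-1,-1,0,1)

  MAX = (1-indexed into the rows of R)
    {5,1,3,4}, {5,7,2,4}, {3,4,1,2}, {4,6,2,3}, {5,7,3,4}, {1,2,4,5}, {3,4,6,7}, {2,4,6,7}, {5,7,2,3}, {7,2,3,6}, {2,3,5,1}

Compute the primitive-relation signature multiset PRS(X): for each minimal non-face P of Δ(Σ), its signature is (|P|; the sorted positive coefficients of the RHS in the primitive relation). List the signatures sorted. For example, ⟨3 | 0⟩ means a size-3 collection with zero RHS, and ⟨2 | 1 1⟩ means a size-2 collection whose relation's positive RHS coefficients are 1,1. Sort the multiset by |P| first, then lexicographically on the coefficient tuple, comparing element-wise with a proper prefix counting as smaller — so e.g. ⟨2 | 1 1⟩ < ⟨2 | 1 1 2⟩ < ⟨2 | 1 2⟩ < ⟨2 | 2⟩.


Δ(Σ) — 7 vertices, 5 min non-faces:

  P={1,7}:  v_{1} + v_{7} = v_{5}  so sig = ⟨2 | 1⟩
  P={5,6}:  v_{5} + v_{6} = v_{2}  so sig = ⟨2 | 1⟩
  P={1,6}:  v_{1} + v_{6} = 2·v_{2} + v_{3} + v_{4}  so sig = ⟨2 | 1 1 2⟩
  P={2,3,4,7}:  v_{2} + v_{3} + v_{4} + v_{7} = 0  so sig = ⟨4 | 0⟩
  P={2,3,4,5}:  v_{2} + v_{3} + v_{4} + v_{5} = v_{1}  so sig = ⟨4 | 1⟩

Hence PRS(X_Σ) =
    ⟨2 | 1⟩
    ⟨2 | 1⟩
    ⟨2 | 1 1 2⟩
    ⟨4 | 0⟩
    ⟨4 | 1⟩


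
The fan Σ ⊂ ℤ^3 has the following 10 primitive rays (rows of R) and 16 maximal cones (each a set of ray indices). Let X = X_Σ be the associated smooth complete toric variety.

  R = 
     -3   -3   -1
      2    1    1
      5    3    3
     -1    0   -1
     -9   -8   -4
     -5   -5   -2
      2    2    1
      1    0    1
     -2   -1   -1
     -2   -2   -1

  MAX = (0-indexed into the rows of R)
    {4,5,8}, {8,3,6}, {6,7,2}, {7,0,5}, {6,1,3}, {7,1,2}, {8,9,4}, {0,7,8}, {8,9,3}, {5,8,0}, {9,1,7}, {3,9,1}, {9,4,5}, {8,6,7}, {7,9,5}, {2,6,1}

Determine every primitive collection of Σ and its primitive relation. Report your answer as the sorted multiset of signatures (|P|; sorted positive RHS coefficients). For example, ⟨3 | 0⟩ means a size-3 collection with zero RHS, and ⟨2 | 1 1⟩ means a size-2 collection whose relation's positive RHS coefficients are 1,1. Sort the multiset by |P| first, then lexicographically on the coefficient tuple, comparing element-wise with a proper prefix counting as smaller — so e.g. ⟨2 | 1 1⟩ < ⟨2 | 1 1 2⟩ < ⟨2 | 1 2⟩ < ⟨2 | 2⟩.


25 minimal non-faces of Δ(Σ) (on 10 rays):

  P = {1,8}:  v_{1} + v_{8} = 0 ; sig = ⟨2 | 0⟩
  P = {3,7}:  v_{3} + v_{7} = 0 ; sig = ⟨2 | 0⟩
  P = {6,9}:  v_{6} + v_{9} = 0 ; sig = ⟨2 | 0⟩
  P = {0,9}:  v_{0} + v_{9} = v_{5} ; sig = ⟨2 | 1⟩
  P = {5,6}:  v_{5} + v_{6} = v_{0} ; sig = ⟨2 | 1⟩
  P = {0,1}:  v_{0} + v_{1} = v_{7} + v_{9} ; sig = ⟨2 | 1 1⟩
  P = {0,3}:  v_{0} + v_{3} = v_{8} + v_{9} ; sig = ⟨2 | 1 1⟩
  P = {0,6}:  v_{0} + v_{6} = v_{7} + v_{8} ; sig = ⟨2 | 1 1⟩
  P = {1,4}:  v_{1} + v_{4} = v_{5} + v_{9} ; sig = ⟨2 | 1 1⟩
  P = {2,3}:  v_{2} + v_{3} = v_{1} + v_{6} ; sig = ⟨2 | 1 1⟩
  P = {2,4}:  v_{2} + v_{4} = v_{5} + v_{7} ; sig = ⟨2 | 1 1⟩
  P = {2,8}:  v_{2} + v_{8} = v_{6} + v_{7} ; sig = ⟨2 | 1 1⟩
  P = {2,9}:  v_{2} + v_{9} = v_{1} + v_{7} ; sig = ⟨2 | 1 1⟩
  P = {4,6}:  v_{4} + v_{6} = v_{5} + v_{8} ; sig = ⟨2 | 1 1⟩
  P = {4,7}:  v_{4} + v_{7} = v_{0} + v_{5} ; sig = ⟨2 | 1 1⟩
  P = {0,4}:  v_{0} + v_{4} = 2·v_{5} + v_{8} ; sig = ⟨2 | 1 2⟩
  P = {1,5}:  v_{1} + v_{5} = v_{7} + 2·v_{9} ; sig = ⟨2 | 1 2⟩
  P = {2,5}:  v_{2} + v_{5} = 2·v_{7} + v_{9} ; sig = ⟨2 | 1 2⟩
  P = {3,5}:  v_{3} + v_{5} = v_{8} + 2·v_{9} ; sig = ⟨2 | 1 2⟩
  P = {0,2}:  v_{0} + v_{2} = 2·v_{7} ; sig = ⟨2 | 2⟩
  P = {3,4}:  v_{3} + v_{4} = 2·v_{8} + 3·v_{9} ; sig = ⟨2 | 2 3⟩
  P = {1,6,7}:  v_{1} + v_{6} + v_{7} = v_{2} ; sig = ⟨3 | 1⟩
  P = {5,8,9}:  v_{5} + v_{8} + v_{9} = v_{4} ; sig = ⟨3 | 1⟩
  P = {7,8,9}:  v_{7} + v_{8} + v_{9} = v_{0} ; sig = ⟨3 | 1⟩
  P = {5,7,8}:  v_{5} + v_{7} + v_{8} = 2·v_{0} ; sig = ⟨3 | 2⟩

so the primitive-relation signature multiset is
    ⟨2 | 0⟩
    ⟨2 | 0⟩
    ⟨2 | 0⟩
    ⟨2 | 1⟩
    ⟨2 | 1⟩
    ⟨2 | 1 1⟩
    ⟨2 | 1 1⟩
    ⟨2 | 1 1⟩
    ⟨2 | 1 1⟩
    ⟨2 | 1 1⟩
    ⟨2 | 1 1⟩
    ⟨2 | 1 1⟩
    ⟨2 | 1 1⟩
    ⟨2 | 1 1⟩
    ⟨2 | 1 1⟩
    ⟨2 | 1 2⟩
    ⟨2 | 1 2⟩
    ⟨2 | 1 2⟩
    ⟨2 | 1 2⟩
    ⟨2 | 2⟩
    ⟨2 | 2 3⟩
    ⟨3 | 1⟩
    ⟨3 | 1⟩
    ⟨3 | 1⟩
    ⟨3 | 2⟩


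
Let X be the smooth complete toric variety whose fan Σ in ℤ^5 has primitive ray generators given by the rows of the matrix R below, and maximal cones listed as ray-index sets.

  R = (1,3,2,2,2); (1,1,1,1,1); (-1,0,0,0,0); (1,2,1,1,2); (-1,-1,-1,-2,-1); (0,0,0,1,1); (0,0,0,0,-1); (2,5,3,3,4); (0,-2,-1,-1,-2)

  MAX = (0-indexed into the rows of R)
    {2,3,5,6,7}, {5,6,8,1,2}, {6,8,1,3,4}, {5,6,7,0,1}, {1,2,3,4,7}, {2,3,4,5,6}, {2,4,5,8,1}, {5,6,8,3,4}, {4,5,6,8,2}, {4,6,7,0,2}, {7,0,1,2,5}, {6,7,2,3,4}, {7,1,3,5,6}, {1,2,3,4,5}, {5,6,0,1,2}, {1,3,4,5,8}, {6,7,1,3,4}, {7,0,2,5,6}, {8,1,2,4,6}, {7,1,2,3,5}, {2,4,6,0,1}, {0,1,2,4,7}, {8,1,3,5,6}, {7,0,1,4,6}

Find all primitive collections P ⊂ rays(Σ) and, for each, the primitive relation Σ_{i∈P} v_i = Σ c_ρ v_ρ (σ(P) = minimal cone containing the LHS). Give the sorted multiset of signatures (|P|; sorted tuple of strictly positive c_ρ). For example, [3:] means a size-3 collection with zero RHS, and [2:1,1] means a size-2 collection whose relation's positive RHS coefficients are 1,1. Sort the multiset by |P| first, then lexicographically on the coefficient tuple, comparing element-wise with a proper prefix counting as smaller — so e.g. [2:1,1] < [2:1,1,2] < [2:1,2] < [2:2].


Δ(Σ) — 9 vertices, 9 min non-faces:

  P = {0,3}:  v_{0} + v_{3} = v_{7} — sig = [2:1]
  P = {0,8}:  v_{0} + v_{8} = v_{1} + v_{6} — sig = [2:1,1]
  P = {7,8}:  v_{7} + v_{8} = v_{1} + v_{3} + v_{6} — sig = [2:1,1,1]
  P = {2,3,8}:  v_{2} + v_{3} + v_{8} = 0 — sig = [3:]
  P = {0,4,5}:  v_{0} + v_{4} + v_{5} = v_{2} + v_{3} — sig = [3:1,1]
  P = {4,5,7}:  v_{4} + v_{5} + v_{7} = v_{2} + 2·v_{3} — sig = [3:1,2]
  P = {1,4,5,6}:  v_{1} + v_{4} + v_{5} + v_{6} = 0 — sig = [4:]
  P = {1,2,3,6}:  v_{1} + v_{2} + v_{3} + v_{6} = v_{0} — sig = [4:1]
  P = {1,2,6,7}:  v_{1} + v_{2} + v_{6} + v_{7} = 2·v_{0} — sig = [4:2]

so the primitive-relation signature multiset is
{ [2:1],  [2:1,1],  [2:1,1,1],  [3:],  [3:1,1],  [3:1,2],  [4:],  [4:1],  [4:2] }


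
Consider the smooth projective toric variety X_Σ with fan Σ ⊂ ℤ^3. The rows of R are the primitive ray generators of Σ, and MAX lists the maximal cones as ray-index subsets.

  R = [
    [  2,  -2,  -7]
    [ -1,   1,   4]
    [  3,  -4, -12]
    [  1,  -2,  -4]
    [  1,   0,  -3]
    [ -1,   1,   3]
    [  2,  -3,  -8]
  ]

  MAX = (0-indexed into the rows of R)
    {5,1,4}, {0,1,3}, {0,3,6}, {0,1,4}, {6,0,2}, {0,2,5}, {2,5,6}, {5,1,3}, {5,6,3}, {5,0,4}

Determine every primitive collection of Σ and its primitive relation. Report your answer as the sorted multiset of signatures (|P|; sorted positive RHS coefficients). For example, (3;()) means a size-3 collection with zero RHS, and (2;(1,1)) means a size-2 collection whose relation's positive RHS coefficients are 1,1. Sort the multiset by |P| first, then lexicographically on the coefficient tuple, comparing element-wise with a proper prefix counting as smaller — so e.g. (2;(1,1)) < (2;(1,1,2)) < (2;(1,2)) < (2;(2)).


|primitive collections| = 9. Relations:

  P = {1,2}:  v_{1} + v_{2} = v_{6}  ⇒ sig = (2;(1))
  P = {1,6}:  v_{1} + v_{6} = v_{3}  ⇒ sig = (2;(1))
  P = {3,4}:  v_{3} + v_{4} = v_{0}  ⇒ sig = (2;(1))
  P = {4,6}:  v_{4} + v_{6} = 2·v_{0} + v_{5}  ⇒ sig = (2;(1,2))
  P = {2,3}:  v_{2} + v_{3} = 2·v_{6}  ⇒ sig = (2;(2))
  P = {2,4}:  v_{2} + v_{4} = 3·v_{0} + 2·v_{5}  ⇒ sig = (2;(2,3))
  P = {0,1,5}:  v_{0} + v_{1} + v_{5} = 0  ⇒ sig = (3;())
  P = {0,3,5}:  v_{0} + v_{3} + v_{5} = v_{6}  ⇒ sig = (3;(1))
  P = {0,5,6}:  v_{0} + v_{5} + v_{6} = v_{2}  ⇒ sig = (3;(1))

Signatures (|P|; sorted positive RHS coefficients), sorted:
[(2;(1)), (2;(1)), (2;(1)), (2;(1,2)), (2;(2)), (2;(2,3)), (3;()), (3;(1)), (3;(1))]


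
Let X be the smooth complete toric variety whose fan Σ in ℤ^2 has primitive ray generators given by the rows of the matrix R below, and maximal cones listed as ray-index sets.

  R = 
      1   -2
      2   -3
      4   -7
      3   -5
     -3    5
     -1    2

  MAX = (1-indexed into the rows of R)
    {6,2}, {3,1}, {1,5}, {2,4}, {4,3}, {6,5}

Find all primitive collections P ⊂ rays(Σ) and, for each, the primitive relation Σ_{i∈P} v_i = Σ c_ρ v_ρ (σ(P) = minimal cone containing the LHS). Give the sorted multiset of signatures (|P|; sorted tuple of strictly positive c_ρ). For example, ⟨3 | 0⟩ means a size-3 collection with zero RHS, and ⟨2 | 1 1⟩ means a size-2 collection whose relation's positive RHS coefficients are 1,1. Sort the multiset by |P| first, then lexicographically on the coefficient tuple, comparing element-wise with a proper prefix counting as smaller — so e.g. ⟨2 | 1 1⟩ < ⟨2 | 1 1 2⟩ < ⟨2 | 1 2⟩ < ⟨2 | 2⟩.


Δ(Σ) — 6 vertices, 9 min non-faces:

  • {1,6}:  v_{1} + v_{6} = 0  ⇒ sig = ⟨2 | 0⟩
  • {4,5}:  v_{4} + v_{5} = 0  ⇒ sig = ⟨2 | 0⟩
  • {1,2}:  v_{1} + v_{2} = v_{4}  ⇒ sig = ⟨2 | 1⟩
  • {1,4}:  v_{1} + v_{4} = v_{3}  ⇒ sig = ⟨2 | 1⟩
  • {2,5}:  v_{2} + v_{5} = v_{6}  ⇒ sig = ⟨2 | 1⟩
  • {3,5}:  v_{3} + v_{5} = v_{1}  ⇒ sig = ⟨2 | 1⟩
  • {3,6}:  v_{3} + v_{6} = v_{4}  ⇒ sig = ⟨2 | 1⟩
  • {4,6}:  v_{4} + v_{6} = v_{2}  ⇒ sig = ⟨2 | 1⟩
  • {2,3}:  v_{2} + v_{3} = 2·v_{4}  ⇒ sig = ⟨2 | 2⟩

Hence PRS(X_Σ) =
    |P|=2: 9 collections, coeffs (), (), (1), (1), (1), (1), (1), (1), (2)


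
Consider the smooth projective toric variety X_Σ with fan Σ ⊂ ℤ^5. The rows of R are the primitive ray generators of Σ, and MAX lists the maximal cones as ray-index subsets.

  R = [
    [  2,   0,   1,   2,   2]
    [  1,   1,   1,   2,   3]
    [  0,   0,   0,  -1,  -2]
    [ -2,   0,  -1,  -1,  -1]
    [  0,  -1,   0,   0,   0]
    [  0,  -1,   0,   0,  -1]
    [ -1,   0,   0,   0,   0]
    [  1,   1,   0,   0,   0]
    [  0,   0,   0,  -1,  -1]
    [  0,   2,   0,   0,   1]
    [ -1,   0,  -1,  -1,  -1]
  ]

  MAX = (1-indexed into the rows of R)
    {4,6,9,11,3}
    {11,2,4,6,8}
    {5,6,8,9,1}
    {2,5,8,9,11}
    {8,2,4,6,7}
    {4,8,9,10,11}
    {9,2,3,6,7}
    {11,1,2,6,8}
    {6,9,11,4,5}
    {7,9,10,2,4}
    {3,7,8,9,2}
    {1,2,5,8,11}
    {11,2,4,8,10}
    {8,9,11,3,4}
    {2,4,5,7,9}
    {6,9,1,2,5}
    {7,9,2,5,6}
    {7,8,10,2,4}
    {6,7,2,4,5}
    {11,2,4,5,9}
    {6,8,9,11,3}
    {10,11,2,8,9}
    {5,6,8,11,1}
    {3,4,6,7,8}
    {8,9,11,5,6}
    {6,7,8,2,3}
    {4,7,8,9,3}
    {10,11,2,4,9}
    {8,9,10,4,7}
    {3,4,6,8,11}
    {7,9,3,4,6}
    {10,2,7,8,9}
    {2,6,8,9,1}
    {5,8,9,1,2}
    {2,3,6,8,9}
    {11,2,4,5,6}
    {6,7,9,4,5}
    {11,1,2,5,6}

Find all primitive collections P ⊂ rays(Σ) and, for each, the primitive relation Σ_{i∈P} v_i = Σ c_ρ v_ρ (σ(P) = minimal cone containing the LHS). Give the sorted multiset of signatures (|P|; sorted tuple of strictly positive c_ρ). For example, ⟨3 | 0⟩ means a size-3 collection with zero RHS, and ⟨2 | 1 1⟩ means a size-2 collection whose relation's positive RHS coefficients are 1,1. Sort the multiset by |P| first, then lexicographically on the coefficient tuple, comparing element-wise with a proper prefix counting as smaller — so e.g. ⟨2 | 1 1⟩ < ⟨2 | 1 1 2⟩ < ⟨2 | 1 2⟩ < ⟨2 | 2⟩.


The 20 primitive collections of Σ (r=11, n=5):

  P = {7,11}:  v_{7} + v_{11} = v_{4}  ⟹  sig = ⟨2 | 1⟩
  P = {1,7}:  v_{1} + v_{7} = v_{2} + v_{6}  ⟹  sig = ⟨2 | 1 1⟩
  P = {1,10}:  v_{1} + v_{10} = v_{2} + v_{8}  ⟹  sig = ⟨2 | 1 1⟩
  P = {3,5}:  v_{3} + v_{5} = v_{6} + v_{9}  ⟹  sig = ⟨2 | 1 1⟩
  P = {6,10}:  v_{6} + v_{10} = v_{7} + v_{8}  ⟹  sig = ⟨2 | 1 1⟩
  P = {1,4}:  v_{1} + v_{4} = v_{2} + v_{6} + v_{11}  ⟹  sig = ⟨2 | 1 1 1⟩
  P = {5,10}:  v_{5} + v_{10} = v_{2} + v_{9} + v_{11}  ⟹  sig = ⟨2 | 1 1 1⟩
  P = {1,3}:  v_{1} + v_{3} = v_{2} + 2·v_{6} + v_{8} + v_{9}  ⟹  sig = ⟨2 | 1 1 1 2⟩
  P = {3,10}:  v_{3} + v_{10} = 2·v_{7} + 2·v_{8} + v_{9}  ⟹  sig = ⟨2 | 1 2 2⟩
  P = {5,7,8}:  v_{5} + v_{7} + v_{8} = 0  ⟹  sig = ⟨3 | 0⟩
  P = {4,5,8}:  v_{4} + v_{5} + v_{8} = v_{11}  ⟹  sig = ⟨3 | 1⟩
  P = {1,9,11}:  v_{1} + v_{9} + v_{11} = v_{5} + v_{8}  ⟹  sig = ⟨3 | 1 1⟩
  P = {2,3,11}:  v_{2} + v_{3} + v_{11} = v_{7} + v_{8}  ⟹  sig = ⟨3 | 1 1⟩
  P = {2,3,4}:  v_{2} + v_{3} + v_{4} = 2·v_{7} + v_{8}  ⟹  sig = ⟨3 | 1 2⟩
  P = {2,6,9,11}:  v_{2} + v_{6} + v_{9} + v_{11} = 0  ⟹  sig = ⟨4 | 0⟩
  P = {2,4,6,9}:  v_{2} + v_{4} + v_{6} + v_{9} = v_{7}  ⟹  sig = ⟨4 | 1⟩
  P = {2,4,8,9}:  v_{2} + v_{4} + v_{8} + v_{9} = v_{10}  ⟹  sig = ⟨4 | 1⟩
  P = {2,5,6,8}:  v_{2} + v_{5} + v_{6} + v_{8} = v_{1}  ⟹  sig = ⟨4 | 1⟩
  P = {6,7,8,9}:  v_{6} + v_{7} + v_{8} + v_{9} = v_{3}  ⟹  sig = ⟨4 | 1⟩
  P = {4,6,8,9}:  v_{4} + v_{6} + v_{8} + v_{9} = v_{3} + v_{11}  ⟹  sig = ⟨4 | 1 1⟩

so the primitive-relation signature multiset is
[⟨2 | 1⟩, ⟨2 | 1 1⟩, ⟨2 | 1 1⟩, ⟨2 | 1 1⟩, ⟨2 | 1 1⟩, ⟨2 | 1 1 1⟩, ⟨2 | 1 1 1⟩, ⟨2 | 1 1 1 2⟩, ⟨2 | 1 2 2⟩, ⟨3 | 0⟩, ⟨3 | 1⟩, ⟨3 | 1 1⟩, ⟨3 | 1 1⟩, ⟨3 | 1 2⟩, ⟨4 | 0⟩, ⟨4 | 1⟩, ⟨4 | 1⟩, ⟨4 | 1⟩, ⟨4 | 1⟩, ⟨4 | 1 1⟩]


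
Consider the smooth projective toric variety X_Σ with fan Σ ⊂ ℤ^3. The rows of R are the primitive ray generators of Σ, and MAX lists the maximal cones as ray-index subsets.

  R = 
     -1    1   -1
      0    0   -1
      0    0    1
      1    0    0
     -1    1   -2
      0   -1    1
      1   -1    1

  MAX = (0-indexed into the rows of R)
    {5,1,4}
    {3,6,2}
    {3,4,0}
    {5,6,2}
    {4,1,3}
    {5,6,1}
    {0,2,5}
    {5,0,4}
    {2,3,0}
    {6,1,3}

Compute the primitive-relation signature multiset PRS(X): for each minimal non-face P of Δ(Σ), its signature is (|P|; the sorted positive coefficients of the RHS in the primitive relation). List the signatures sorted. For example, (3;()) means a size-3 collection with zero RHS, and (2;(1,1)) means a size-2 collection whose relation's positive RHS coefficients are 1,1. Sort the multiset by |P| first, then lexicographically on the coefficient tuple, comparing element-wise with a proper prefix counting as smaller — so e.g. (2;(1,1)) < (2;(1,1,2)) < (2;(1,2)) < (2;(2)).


The 6 primitive collections of Σ (r=7, n=3):

  P={0,6}:  v_{0} + v_{6} = 0  ⟹  sig = (2;())
  P={1,2}:  v_{1} + v_{2} = 0  ⟹  sig = (2;())
  P={0,1}:  v_{0} + v_{1} = v_{4}  ⟹  sig = (2;(1))
  P={2,4}:  v_{2} + v_{4} = v_{0}  ⟹  sig = (2;(1))
  P={3,5}:  v_{3} + v_{5} = v_{6}  ⟹  sig = (2;(1))
  P={4,6}:  v_{4} + v_{6} = v_{1}  ⟹  sig = (2;(1))

so the primitive-relation signature multiset is
{ (2;()) ×2,  (2;(1)) ×4 }


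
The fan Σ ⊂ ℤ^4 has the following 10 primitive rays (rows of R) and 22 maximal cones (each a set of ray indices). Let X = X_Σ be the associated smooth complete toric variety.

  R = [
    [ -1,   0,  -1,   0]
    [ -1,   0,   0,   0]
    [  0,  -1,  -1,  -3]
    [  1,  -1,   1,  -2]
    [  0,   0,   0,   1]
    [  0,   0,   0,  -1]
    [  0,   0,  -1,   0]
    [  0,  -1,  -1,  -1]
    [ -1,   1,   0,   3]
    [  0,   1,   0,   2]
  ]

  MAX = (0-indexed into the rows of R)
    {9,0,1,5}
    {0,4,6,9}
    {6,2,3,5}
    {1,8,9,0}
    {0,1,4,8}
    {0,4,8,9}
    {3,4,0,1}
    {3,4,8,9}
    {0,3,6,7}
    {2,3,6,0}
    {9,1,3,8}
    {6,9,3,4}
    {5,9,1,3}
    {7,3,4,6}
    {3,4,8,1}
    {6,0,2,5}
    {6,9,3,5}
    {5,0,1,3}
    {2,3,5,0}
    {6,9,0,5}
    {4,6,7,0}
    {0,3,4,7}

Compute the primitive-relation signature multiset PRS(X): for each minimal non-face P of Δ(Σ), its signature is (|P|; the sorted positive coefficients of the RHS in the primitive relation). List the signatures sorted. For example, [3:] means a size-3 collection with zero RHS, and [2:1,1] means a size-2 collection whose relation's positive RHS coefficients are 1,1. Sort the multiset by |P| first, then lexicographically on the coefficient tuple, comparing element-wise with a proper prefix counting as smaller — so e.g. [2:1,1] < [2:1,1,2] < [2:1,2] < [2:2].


18 minimal non-faces of Δ(Σ) (on 10 rays):

  P = {4,5}:  v_{4} + v_{5} = 0 — sig = [2:]
  P = {1,6}:  v_{1} + v_{6} = v_{0} — sig = [2:1]
  P = {2,8}:  v_{2} + v_{8} = v_{0} — sig = [2:1]
  P = {2,9}:  v_{2} + v_{9} = v_{5} + v_{6} — sig = [2:1,1]
  P = {5,8}:  v_{5} + v_{8} = v_{1} + v_{9} — sig = [2:1,1]
  P = {7,9}:  v_{7} + v_{9} = v_{4} + v_{6} — sig = [2:1,1]
  P = {2,4}:  v_{2} + v_{4} = v_{0} + v_{3} + v_{6} — sig = [2:1,1,1]
  P = {5,7}:  v_{5} + v_{7} = v_{0} + v_{3} + v_{6} — sig = [2:1,1,1]
  P = {6,8}:  v_{6} + v_{8} = v_{0} + v_{4} + v_{9} — sig = [2:1,1,1]
  P = {1,2}:  v_{1} + v_{2} = 2·v_{0} + v_{3} + v_{5} — sig = [2:1,1,2]
  P = {1,7}:  v_{1} + v_{7} = 2·v_{0} + v_{3} + v_{4} — sig = [2:1,1,2]
  P = {7,8}:  v_{7} + v_{8} = v_{0} + 2·v_{4} — sig = [2:1,2]
  P = {2,7}:  v_{2} + v_{7} = 2·v_{0} + 2·v_{3} + 2·v_{6} — sig = [2:2,2,2]
  P = {0,3,9}:  v_{0} + v_{3} + v_{9} = 0 — sig = [3:]
  P = {1,4,9}:  v_{1} + v_{4} + v_{9} = v_{8} — sig = [3:1]
  P = {0,3,8}:  v_{0} + v_{3} + v_{8} = v_{1} + v_{4} — sig = [3:1,1]
  P = {0,3,4,6}:  v_{0} + v_{3} + v_{4} + v_{6} = v_{7} — sig = [4:1]
  P = {0,3,5,6}:  v_{0} + v_{3} + v_{5} + v_{6} = v_{2} — sig = [4:1]

Signatures (|P|; sorted positive RHS coefficients), sorted:
{ [2:],  [2:1] ×2,  [2:1,1] ×3,  [2:1,1,1] ×3,  [2:1,1,2] ×2,  [2:1,2],  [2:2,2,2],  [3:],  [3:1],  [3:1,1],  [4:1] ×2 }


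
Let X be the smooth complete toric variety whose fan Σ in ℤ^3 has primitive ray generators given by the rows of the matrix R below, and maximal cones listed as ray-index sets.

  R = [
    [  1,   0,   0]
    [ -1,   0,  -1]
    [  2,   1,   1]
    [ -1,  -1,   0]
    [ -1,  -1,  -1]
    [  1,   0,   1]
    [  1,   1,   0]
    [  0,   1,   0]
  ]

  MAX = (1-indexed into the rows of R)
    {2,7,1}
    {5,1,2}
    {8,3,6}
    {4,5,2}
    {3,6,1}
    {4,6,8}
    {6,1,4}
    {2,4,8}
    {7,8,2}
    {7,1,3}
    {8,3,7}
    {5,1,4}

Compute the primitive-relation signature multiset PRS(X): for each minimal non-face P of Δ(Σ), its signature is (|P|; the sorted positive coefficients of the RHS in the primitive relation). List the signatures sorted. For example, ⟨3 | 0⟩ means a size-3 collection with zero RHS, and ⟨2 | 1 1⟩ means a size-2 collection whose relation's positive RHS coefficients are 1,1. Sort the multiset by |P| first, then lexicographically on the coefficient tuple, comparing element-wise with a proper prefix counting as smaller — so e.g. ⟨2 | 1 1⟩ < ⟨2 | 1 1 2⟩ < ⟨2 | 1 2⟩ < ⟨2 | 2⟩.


The 11 primitive collections of Σ (r=8, n=3):

  • {2,6}:  v_{2} + v_{6} = 0  ⟹  sig = ⟨2 | 0⟩
  • {4,7}:  v_{4} + v_{7} = 0  ⟹  sig = ⟨2 | 0⟩
  • {1,8}:  v_{1} + v_{8} = v_{7}  ⟹  sig = ⟨2 | 1⟩
  • {2,3}:  v_{2} + v_{3} = v_{7}  ⟹  sig = ⟨2 | 1⟩
  • {3,4}:  v_{3} + v_{4} = v_{6}  ⟹  sig = ⟨2 | 1⟩
  • {3,5}:  v_{3} + v_{5} = v_{1}  ⟹  sig = ⟨2 | 1⟩
  • {5,8}:  v_{5} + v_{8} = v_{2}  ⟹  sig = ⟨2 | 1⟩
  • {6,7}:  v_{6} + v_{7} = v_{3}  ⟹  sig = ⟨2 | 1⟩
  • {5,6}:  v_{5} + v_{6} = v_{1} + v_{4}  ⟹  sig = ⟨2 | 1 1⟩
  • {5,7}:  v_{5} + v_{7} = v_{1} + v_{2}  ⟹  sig = ⟨2 | 1 1⟩
  • {1,2,4}:  v_{1} + v_{2} + v_{4} = v_{5}  ⟹  sig = ⟨3 | 1⟩

so the primitive-relation signature multiset is
    ⟨2 | 0⟩
    ⟨2 | 0⟩
    ⟨2 | 1⟩
    ⟨2 | 1⟩
    ⟨2 | 1⟩
    ⟨2 | 1⟩
    ⟨2 | 1⟩
    ⟨2 | 1⟩
    ⟨2 | 1 1⟩
    ⟨2 | 1 1⟩
    ⟨3 | 1⟩


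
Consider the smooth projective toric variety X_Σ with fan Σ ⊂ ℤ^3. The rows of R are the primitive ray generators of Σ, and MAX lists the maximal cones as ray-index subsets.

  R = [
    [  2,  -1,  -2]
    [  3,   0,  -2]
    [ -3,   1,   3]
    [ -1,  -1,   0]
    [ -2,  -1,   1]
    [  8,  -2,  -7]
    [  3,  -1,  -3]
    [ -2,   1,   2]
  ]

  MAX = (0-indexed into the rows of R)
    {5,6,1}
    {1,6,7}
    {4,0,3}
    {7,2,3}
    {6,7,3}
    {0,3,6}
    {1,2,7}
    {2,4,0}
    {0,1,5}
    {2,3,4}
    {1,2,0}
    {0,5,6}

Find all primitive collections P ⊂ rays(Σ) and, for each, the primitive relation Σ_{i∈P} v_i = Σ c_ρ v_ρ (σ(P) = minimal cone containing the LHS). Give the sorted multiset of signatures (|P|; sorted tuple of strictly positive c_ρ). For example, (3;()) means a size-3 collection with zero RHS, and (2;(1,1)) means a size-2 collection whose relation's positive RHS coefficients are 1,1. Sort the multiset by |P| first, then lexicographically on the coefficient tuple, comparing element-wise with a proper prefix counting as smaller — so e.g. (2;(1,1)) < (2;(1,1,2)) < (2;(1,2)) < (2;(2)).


Primitive collections (12):

  P = {0,7}:  v_{0} + v_{7} = 0 ; sig = (2;())
  P = {2,6}:  v_{2} + v_{6} = 0 ; sig = (2;())
  P = {1,3}:  v_{1} + v_{3} = v_{0} ; sig = (2;(1))
  P = {2,5}:  v_{2} + v_{5} = v_{0} + v_{1} ; sig = (2;(1,1))
  P = {4,6}:  v_{4} + v_{6} = v_{0} + v_{3} ; sig = (2;(1,1))
  P = {4,7}:  v_{4} + v_{7} = v_{2} + v_{3} ; sig = (2;(1,1))
  P = {5,7}:  v_{5} + v_{7} = v_{1} + v_{6} ; sig = (2;(1,1))
  P = {1,4}:  v_{1} + v_{4} = 2·v_{0} + v_{2} ; sig = (2;(1,2))
  P = {3,5}:  v_{3} + v_{5} = 2·v_{0} + v_{6} ; sig = (2;(1,2))
  P = {4,5}:  v_{4} + v_{5} = 3·v_{0} ; sig = (2;(3))
  P = {0,1,6}:  v_{0} + v_{1} + v_{6} = v_{5} ; sig = (3;(1))
  P = {0,2,3}:  v_{0} + v_{2} + v_{3} = v_{4} ; sig = (3;(1))

Sorted signature multiset PRS(X):
    (2;())
    (2;())
    (2;(1))
    (2;(1,1))
    (2;(1,1))
    (2;(1,1))
    (2;(1,1))
    (2;(1,2))
    (2;(1,2))
    (2;(3))
    (3;(1))
    (3;(1))


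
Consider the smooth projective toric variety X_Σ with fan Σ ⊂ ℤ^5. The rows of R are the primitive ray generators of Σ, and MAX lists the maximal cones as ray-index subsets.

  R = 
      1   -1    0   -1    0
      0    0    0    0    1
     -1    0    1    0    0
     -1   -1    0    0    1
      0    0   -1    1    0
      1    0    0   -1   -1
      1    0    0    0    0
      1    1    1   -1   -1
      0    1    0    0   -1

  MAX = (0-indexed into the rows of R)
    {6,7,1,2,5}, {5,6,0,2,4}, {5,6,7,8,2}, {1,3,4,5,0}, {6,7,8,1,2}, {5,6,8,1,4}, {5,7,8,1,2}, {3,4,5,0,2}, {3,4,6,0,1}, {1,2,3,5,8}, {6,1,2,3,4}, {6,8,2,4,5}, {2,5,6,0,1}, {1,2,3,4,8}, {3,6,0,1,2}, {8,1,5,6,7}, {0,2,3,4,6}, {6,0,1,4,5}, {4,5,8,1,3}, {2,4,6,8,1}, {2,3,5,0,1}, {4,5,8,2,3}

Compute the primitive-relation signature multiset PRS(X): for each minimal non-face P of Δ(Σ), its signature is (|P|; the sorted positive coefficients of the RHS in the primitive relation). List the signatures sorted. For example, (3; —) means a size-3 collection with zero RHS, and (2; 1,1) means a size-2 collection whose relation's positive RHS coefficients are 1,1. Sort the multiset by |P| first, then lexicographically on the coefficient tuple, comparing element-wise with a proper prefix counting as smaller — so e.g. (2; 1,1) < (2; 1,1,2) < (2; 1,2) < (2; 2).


Minimal non-faces — 9 found among 9 rays, 22 max cones:

  P = {0,8}:  v_{0} + v_{8} = v_{5}  so sig = (2; 1)
  P = {4,7}:  v_{4} + v_{7} = v_{6} + v_{8}  so sig = (2; 1,1)
  P = {3,7}:  v_{3} + v_{7} = v_{1} + v_{2} + v_{5}  so sig = (2; 1,1,1)
  P = {0,7}:  v_{0} + v_{7} = v_{1} + v_{2} + 2·v_{5} + v_{6}  so sig = (2; 1,1,1,2)
  P = {3,6,8}:  v_{3} + v_{6} + v_{8} = 0  so sig = (3; —)
  P = {3,5,6}:  v_{3} + v_{5} + v_{6} = v_{0}  so sig = (3; 1)
  P = {1,2,4,5}:  v_{1} + v_{2} + v_{4} + v_{5} = 0  so sig = (4; —)
  P = {0,1,2,4}:  v_{0} + v_{1} + v_{2} + v_{4} = v_{3} + v_{6}  so sig = (4; 1,1)
  P = {1,2,5,6,8}:  v_{1} + v_{2} + v_{5} + v_{6} + v_{8} = v_{7}  so sig = (5; 1)

so the primitive-relation signature multiset is
    (2; 1)
    (2; 1,1)
    (2; 1,1,1)
    (2; 1,1,1,2)
    (3; —)
    (3; 1)
    (4; —)
    (4; 1,1)
    (5; 1)


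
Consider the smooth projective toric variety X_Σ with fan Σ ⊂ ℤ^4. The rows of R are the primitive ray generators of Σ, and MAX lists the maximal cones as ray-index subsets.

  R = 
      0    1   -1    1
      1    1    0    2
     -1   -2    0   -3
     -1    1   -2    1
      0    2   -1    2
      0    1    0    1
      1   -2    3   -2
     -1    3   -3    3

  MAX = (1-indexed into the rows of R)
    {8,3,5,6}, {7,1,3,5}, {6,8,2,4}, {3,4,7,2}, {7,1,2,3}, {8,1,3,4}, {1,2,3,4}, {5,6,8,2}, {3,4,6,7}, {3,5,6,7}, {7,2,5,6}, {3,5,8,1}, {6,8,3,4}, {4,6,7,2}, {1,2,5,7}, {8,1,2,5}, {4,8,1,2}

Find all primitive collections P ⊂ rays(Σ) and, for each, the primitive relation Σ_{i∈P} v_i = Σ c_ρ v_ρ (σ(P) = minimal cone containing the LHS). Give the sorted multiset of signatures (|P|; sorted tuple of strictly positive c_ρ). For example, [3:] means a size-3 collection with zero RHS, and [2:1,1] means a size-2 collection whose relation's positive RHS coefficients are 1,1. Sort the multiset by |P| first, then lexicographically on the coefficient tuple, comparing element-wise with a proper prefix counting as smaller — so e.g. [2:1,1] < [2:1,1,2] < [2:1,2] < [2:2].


Minimal non-faces — 7 found among 8 rays, 17 max cones:

  P = {1,6}:  v_{1} + v_{6} = v_{5}  ⟹  sig = [2:1]
  P = {4,5}:  v_{4} + v_{5} = v_{8}  ⟹  sig = [2:1]
  P = {7,8}:  v_{7} + v_{8} = v_{6}  ⟹  sig = [2:1]
  P = {1,4,7}:  v_{1} + v_{4} + v_{7} = 0  ⟹  sig = [3:]
  P = {2,3,6}:  v_{2} + v_{3} + v_{6} = 0  ⟹  sig = [3:]
  P = {2,3,5}:  v_{2} + v_{3} + v_{5} = v_{1}  ⟹  sig = [3:1]
  P = {2,3,8}:  v_{2} + v_{3} + v_{8} = v_{1} + v_{4}  ⟹  sig = [3:1,1]

Hence PRS(X_Σ) =
{ [2:1] ×3,  [3:] ×2,  [3:1],  [3:1,1] }


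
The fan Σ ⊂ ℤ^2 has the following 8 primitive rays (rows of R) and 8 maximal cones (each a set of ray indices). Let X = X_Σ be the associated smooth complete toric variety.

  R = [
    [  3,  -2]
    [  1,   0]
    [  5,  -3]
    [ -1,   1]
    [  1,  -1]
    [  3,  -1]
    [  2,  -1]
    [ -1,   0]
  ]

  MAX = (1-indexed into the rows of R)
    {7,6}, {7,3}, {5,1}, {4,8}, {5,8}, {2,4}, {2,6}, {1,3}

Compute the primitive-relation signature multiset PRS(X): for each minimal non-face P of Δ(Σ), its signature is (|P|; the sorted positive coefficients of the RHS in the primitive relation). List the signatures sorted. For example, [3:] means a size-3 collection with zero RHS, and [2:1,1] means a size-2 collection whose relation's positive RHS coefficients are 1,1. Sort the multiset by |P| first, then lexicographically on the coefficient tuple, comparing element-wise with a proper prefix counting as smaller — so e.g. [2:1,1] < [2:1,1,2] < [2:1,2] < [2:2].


Primitive collections (20):

  • {2,8}:  v_{2} + v_{8} = 0  ⟹  sig = [2:]
  • {4,5}:  v_{4} + v_{5} = 0  ⟹  sig = [2:]
  • {1,4}:  v_{1} + v_{4} = v_{7}  ⟹  sig = [2:1]
  • {1,7}:  v_{1} + v_{7} = v_{3}  ⟹  sig = [2:1]
  • {2,5}:  v_{2} + v_{5} = v_{7}  ⟹  sig = [2:1]
  • {2,7}:  v_{2} + v_{7} = v_{6}  ⟹  sig = [2:1]
  • {4,7}:  v_{4} + v_{7} = v_{2}  ⟹  sig = [2:1]
  • {5,7}:  v_{5} + v_{7} = v_{1}  ⟹  sig = [2:1]
  • {6,8}:  v_{6} + v_{8} = v_{7}  ⟹  sig = [2:1]
  • {7,8}:  v_{7} + v_{8} = v_{5}  ⟹  sig = [2:1]
  • {3,8}:  v_{3} + v_{8} = v_{1} + v_{5}  ⟹  sig = [2:1,1]
  • {1,2}:  v_{1} + v_{2} = 2·v_{7}  ⟹  sig = [2:2]
  • {1,8}:  v_{1} + v_{8} = 2·v_{5}  ⟹  sig = [2:2]
  • {3,4}:  v_{3} + v_{4} = 2·v_{7}  ⟹  sig = [2:2]
  • {3,5}:  v_{3} + v_{5} = 2·v_{1}  ⟹  sig = [2:2]
  • {4,6}:  v_{4} + v_{6} = 2·v_{2}  ⟹  sig = [2:2]
  • {5,6}:  v_{5} + v_{6} = 2·v_{7}  ⟹  sig = [2:2]
  • {1,6}:  v_{1} + v_{6} = 3·v_{7}  ⟹  sig = [2:3]
  • {2,3}:  v_{2} + v_{3} = 3·v_{7}  ⟹  sig = [2:3]
  • {3,6}:  v_{3} + v_{6} = 4·v_{7}  ⟹  sig = [2:4]

Hence PRS(X_Σ) =
{ [2:] ×2,  [2:1] ×8,  [2:1,1],  [2:2] ×6,  [2:3] ×2,  [2:4] }


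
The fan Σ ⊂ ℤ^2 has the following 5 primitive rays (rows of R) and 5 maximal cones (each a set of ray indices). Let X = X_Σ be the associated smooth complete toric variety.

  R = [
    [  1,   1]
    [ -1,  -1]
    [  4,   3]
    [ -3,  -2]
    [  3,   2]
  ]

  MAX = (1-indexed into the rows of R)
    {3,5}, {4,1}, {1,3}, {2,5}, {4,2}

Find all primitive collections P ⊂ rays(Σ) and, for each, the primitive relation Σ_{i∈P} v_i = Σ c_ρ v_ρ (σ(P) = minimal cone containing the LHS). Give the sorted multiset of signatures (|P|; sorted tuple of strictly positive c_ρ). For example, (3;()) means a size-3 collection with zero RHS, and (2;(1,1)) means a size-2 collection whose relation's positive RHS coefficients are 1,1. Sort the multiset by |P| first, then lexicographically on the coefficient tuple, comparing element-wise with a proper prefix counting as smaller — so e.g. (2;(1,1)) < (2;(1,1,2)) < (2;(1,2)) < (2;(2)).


5 collections generate NE(X_Σ); each relation:

  P = {1,2}:  v_{1} + v_{2} = 0  ⇒ sig = (2;())
  P = {4,5}:  v_{4} + v_{5} = 0  ⇒ sig = (2;())
  P = {1,5}:  v_{1} + v_{5} = v_{3}  ⇒ sig = (2;(1))
  P = {2,3}:  v_{2} + v_{3} = v_{5}  ⇒ sig = (2;(1))
  P = {3,4}:  v_{3} + v_{4} = v_{1}  ⇒ sig = (2;(1))

Signatures (|P|; sorted positive RHS coefficients), sorted:
    (2;())
    (2;())
    (2;(1))
    (2;(1))
    (2;(1))


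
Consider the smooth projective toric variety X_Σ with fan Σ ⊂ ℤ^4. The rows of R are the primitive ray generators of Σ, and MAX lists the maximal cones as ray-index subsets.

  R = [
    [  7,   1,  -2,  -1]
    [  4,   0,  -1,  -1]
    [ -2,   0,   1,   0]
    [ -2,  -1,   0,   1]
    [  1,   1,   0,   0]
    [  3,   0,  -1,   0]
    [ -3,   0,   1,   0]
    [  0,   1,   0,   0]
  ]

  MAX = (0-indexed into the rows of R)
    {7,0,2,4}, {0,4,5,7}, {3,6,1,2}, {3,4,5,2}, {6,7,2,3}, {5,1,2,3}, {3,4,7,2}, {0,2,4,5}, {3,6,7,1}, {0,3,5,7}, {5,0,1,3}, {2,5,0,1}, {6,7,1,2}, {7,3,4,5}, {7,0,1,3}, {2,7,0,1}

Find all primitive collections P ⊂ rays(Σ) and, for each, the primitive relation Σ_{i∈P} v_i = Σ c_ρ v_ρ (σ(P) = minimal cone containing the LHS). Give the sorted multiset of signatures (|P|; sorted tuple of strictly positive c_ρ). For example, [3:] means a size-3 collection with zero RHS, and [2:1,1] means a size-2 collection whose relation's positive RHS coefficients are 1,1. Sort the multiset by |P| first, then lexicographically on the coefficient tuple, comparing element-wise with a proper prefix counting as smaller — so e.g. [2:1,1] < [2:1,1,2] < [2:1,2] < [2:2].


Δ(Σ) — 8 vertices, 9 min non-faces:

  P={5,6}:  v_{5} + v_{6} = 0  ⇒ sig = [2:]
  P={0,6}:  v_{0} + v_{6} = v_{1} + v_{7}  ⇒ sig = [2:1,1]
  P={1,4}:  v_{1} + v_{4} = v_{0} + v_{2}  ⇒ sig = [2:1,1]
  P={4,6}:  v_{4} + v_{6} = v_{2} + v_{7}  ⇒ sig = [2:1,1]
  P={0,2,3}:  v_{0} + v_{2} + v_{3} = v_{5}  ⇒ sig = [3:1]
  P={1,5,7}:  v_{1} + v_{5} + v_{7} = v_{0}  ⇒ sig = [3:1]
  P={2,5,7}:  v_{2} + v_{5} + v_{7} = v_{4}  ⇒ sig = [3:1]
  P={0,3,4}:  v_{0} + v_{3} + v_{4} = 2·v_{5} + v_{7}  ⇒ sig = [3:1,2]
  P={1,2,3,7}:  v_{1} + v_{2} + v_{3} + v_{7} = 0  ⇒ sig = [4:]

so the primitive-relation signature multiset is
    [2:]
    [2:1,1]
    [2:1,1]
    [2:1,1]
    [3:1]
    [3:1]
    [3:1]
    [3:1,2]
    [4:]


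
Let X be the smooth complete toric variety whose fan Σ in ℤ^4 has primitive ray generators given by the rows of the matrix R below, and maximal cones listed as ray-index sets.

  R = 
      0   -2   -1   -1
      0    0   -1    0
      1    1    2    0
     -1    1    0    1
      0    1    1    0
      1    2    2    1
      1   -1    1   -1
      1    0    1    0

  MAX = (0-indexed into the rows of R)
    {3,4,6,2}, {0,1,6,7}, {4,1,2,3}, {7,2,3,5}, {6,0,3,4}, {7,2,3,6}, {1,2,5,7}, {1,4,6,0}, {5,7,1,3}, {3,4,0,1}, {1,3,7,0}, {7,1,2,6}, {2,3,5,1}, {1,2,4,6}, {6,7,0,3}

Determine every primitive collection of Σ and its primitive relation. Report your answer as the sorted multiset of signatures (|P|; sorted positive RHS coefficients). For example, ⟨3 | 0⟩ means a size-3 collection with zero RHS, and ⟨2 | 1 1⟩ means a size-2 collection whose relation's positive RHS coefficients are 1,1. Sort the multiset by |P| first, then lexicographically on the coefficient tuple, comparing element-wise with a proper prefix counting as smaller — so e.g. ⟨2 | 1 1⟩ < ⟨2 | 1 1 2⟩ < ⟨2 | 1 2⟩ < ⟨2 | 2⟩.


Δ(Σ) — 8 vertices, 7 min non-faces:

  {0,2}:  v_{0} + v_{2} = v_{6}  →  sig = ⟨2 | 1⟩
  {0,5}:  v_{0} + v_{5} = v_{7}  →  sig = ⟨2 | 1⟩
  {4,7}:  v_{4} + v_{7} = v_{2}  →  sig = ⟨2 | 1⟩
  {5,6}:  v_{5} + v_{6} = v_{2} + v_{7}  →  sig = ⟨2 | 1 1⟩
  {4,5}:  v_{4} + v_{5} = v_{1} + 2·v_{2} + v_{3}  →  sig = ⟨2 | 1 1 2⟩
  {1,3,6}:  v_{1} + v_{3} + v_{6} = 0  →  sig = ⟨3 | 0⟩
  {1,2,3,7}:  v_{1} + v_{2} + v_{3} + v_{7} = v_{5}  →  sig = ⟨4 | 1⟩

Sorted signature multiset PRS(X):
{ ⟨2 | 1⟩ ×3,  ⟨2 | 1 1⟩,  ⟨2 | 1 1 2⟩,  ⟨3 | 0⟩,  ⟨4 | 1⟩ }


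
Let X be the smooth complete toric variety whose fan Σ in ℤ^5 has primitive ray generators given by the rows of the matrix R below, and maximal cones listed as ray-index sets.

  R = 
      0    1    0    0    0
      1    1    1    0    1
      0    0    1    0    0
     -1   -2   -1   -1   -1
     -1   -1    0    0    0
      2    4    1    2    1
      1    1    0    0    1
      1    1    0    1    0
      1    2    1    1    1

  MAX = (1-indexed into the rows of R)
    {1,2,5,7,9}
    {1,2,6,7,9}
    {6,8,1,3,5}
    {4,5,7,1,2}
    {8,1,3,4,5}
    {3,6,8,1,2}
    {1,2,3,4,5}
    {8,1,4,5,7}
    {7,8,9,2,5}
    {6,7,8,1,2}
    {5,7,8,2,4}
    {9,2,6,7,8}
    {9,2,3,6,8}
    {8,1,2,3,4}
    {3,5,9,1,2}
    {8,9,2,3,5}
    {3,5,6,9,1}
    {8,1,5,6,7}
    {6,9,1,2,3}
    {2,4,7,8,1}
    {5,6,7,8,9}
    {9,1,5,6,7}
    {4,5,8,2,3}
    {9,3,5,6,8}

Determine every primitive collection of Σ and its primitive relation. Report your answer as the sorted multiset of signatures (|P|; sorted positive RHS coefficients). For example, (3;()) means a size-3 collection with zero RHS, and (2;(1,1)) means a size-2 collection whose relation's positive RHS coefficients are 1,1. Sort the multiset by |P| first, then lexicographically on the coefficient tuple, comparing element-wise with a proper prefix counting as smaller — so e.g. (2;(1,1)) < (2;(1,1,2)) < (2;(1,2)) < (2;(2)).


Σ has 6 primitive collections:

  P = {4,9}:  v_{4} + v_{9} = 0  ⟹  sig = (2;())
  P = {3,7}:  v_{3} + v_{7} = v_{2}  ⟹  sig = (2;(1))
  P = {4,6}:  v_{4} + v_{6} = v_{1} + v_{8}  ⟹  sig = (2;(1,1))
  P = {1,8,9}:  v_{1} + v_{8} + v_{9} = v_{6}  ⟹  sig = (3;(1))
  P = {2,5,6}:  v_{2} + v_{5} + v_{6} = 2·v_{9}  ⟹  sig = (3;(2))
  P = {1,2,5,8}:  v_{1} + v_{2} + v_{5} + v_{8} = v_{9}  ⟹  sig = (4;(1))

Sorted signature multiset PRS(X):
    |P|=2: 3 collections, coeffs (), (1), (1,1)
    |P|=3: 2 collections, coeffs (1), (2)
    |P|=4: 1 collection, coeffs (1)


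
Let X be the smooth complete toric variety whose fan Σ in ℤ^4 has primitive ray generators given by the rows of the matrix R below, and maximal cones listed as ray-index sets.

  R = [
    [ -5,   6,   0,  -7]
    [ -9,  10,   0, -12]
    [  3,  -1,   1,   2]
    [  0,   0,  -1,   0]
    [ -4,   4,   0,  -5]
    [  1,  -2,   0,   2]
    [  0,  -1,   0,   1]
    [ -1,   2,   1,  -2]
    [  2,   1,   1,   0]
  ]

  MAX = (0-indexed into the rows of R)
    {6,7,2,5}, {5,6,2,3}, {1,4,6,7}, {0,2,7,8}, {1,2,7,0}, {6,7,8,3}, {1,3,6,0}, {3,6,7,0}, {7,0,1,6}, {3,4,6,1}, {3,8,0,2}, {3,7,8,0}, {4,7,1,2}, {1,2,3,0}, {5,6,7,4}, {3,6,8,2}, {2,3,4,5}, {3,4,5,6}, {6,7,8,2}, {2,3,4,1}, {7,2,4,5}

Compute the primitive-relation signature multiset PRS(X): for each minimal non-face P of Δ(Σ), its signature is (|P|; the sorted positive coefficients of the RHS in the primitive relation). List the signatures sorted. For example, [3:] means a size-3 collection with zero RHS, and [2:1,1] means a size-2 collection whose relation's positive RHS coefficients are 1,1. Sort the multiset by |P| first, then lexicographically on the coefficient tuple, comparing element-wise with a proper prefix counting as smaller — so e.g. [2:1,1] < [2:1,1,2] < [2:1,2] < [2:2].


|primitive collections| = 14. Relations:

  • {0,4}:  v_{0} + v_{4} = v_{1}  ⟹  sig = [2:1]
  • {0,5}:  v_{0} + v_{5} = v_{4}  ⟹  sig = [2:1]
  • {5,8}:  v_{5} + v_{8} = v_{2}  ⟹  sig = [2:1]
  • {4,8}:  v_{4} + v_{8} = v_{0} + v_{2}  ⟹  sig = [2:1,1]
  • {1,8}:  v_{1} + v_{8} = 2·v_{0} + v_{2}  ⟹  sig = [2:1,2]
  • {1,5}:  v_{1} + v_{5} = 2·v_{4}  ⟹  sig = [2:2]
  • {3,5,7}:  v_{3} + v_{5} + v_{7} = 0  ⟹  sig = [3:]
  • {2,3,7}:  v_{2} + v_{3} + v_{7} = v_{8}  ⟹  sig = [3:1]
  • {2,4,6}:  v_{2} + v_{4} + v_{6} = v_{7}  ⟹  sig = [3:1]
  • {3,4,7}:  v_{3} + v_{4} + v_{7} = v_{0}  ⟹  sig = [3:1]
  • {1,2,6}:  v_{1} + v_{2} + v_{6} = v_{0} + v_{7}  ⟹  sig = [3:1,1]
  • {0,2,6}:  v_{0} + v_{2} + v_{6} = v_{3} + 2·v_{7}  ⟹  sig = [3:1,2]
  • {1,3,7}:  v_{1} + v_{3} + v_{7} = 2·v_{0}  ⟹  sig = [3:2]
  • {0,6,8}:  v_{0} + v_{6} + v_{8} = 2·v_{3} + 3·v_{7}  ⟹  sig = [3:2,3]

Sorted signature multiset PRS(X):
    [2:1]
    [2:1]
    [2:1]
    [2:1,1]
    [2:1,2]
    [2:2]
    [3:]
    [3:1]
    [3:1]
    [3:1]
    [3:1,1]
    [3:1,2]
    [3:2]
    [3:2,3]
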